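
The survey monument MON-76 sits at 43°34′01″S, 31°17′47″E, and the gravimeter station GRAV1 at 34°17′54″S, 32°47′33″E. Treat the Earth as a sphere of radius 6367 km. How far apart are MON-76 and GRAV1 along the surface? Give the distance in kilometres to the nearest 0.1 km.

MON-76: φ = -43.56694°, λ = +31.29639°
GRAV1: φ = -34.29833°, λ = +32.79250°
Δφ = 9.2686°,  Δλ = 1.4961°
a = sin²(Δφ/2) + cos φ₁ cos φ₂ sin²(Δλ/2) = 0.006630
c = 2·arcsin(√a) = 0.163030 rad = 9.3409°
d = R·c = 6367 × 0.163030 = 1038.0 km

1038.0 km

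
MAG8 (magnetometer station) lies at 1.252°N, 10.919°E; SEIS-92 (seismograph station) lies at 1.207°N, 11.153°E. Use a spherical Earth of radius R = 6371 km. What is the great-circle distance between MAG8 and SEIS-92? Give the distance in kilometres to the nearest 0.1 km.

26.5 km

Δφ = -0.0450°,  Δλ = 0.2340°
a = sin²(Δφ/2) + cos φ₁ cos φ₂ sin²(Δλ/2) = 0.000004
c = 2·arcsin(√a) = 0.004158 rad = 0.2382°
d = R·c = 6371 × 0.004158 = 26.5 km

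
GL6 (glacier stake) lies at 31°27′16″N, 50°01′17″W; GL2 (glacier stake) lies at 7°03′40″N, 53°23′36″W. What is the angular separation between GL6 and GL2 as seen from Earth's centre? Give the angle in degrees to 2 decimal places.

24.60°

GL6: φ = +31.45444°, λ = -50.02139°
GL2: φ = +7.06111°, λ = -53.39333°
Δφ = -24.3933°,  Δλ = -3.3719°
a = sin²(Δφ/2) + cos φ₁ cos φ₂ sin²(Δλ/2) = 0.045367
c = 2·arcsin(√a) = 0.429279 rad = 24.5959°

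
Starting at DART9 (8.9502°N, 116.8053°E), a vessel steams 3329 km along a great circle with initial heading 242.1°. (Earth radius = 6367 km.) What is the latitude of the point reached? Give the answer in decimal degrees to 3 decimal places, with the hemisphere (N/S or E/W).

δ = d/R = 3329/6367 = 0.522852 rad
φ₂ = arcsin(sin φ₁ cos δ + cos φ₁ sin δ cos θ)
   = arcsin(0.15558·0.86640 + 0.98782·0.49935·-0.46793) = -5.51040°
λ₂ = λ₁ + atan2(sin θ sin δ cos φ₁, cos δ − sin φ₁ sin φ₂) = 90.48683°

5.510°S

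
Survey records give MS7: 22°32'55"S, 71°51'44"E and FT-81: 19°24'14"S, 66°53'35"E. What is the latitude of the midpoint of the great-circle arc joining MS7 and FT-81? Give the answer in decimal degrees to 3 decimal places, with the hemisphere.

20.994°S

MS7: φ = -22.54861°, λ = +71.86222°
FT-81: φ = -19.40389°, λ = +66.89306°
Bx = cos φ₂ cos Δλ = 0.939655,  By = cos φ₂ sin Δλ = -0.081700
φₘ = atan2(sin φ₁ + sin φ₂, √((cos φ₁ + Bx)² + By²)) = -20.99427°
λₘ = λ₁ + atan2(By, cos φ₁ + Bx) = 69.35147°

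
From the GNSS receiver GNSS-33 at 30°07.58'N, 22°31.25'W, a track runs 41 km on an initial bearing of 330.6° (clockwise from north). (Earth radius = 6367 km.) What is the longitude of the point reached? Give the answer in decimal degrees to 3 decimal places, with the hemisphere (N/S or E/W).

GNSS-33: φ = +30.12633°, λ = -22.52083°
δ = d/R = 41/6367 = 0.006439 rad
φ₂ = arcsin(sin φ₁ cos δ + cos φ₁ sin δ cos θ)
   = arcsin(0.50191·0.99998 + 0.86492·0.00644·0.87121) = 30.44760°
λ₂ = λ₁ + atan2(sin θ sin δ cos φ₁, cos δ − sin φ₁ sin φ₂) = -22.73093°

22.731°W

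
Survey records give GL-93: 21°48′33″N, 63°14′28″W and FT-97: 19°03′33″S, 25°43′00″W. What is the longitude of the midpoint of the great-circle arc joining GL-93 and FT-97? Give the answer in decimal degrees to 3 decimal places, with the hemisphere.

44.305°W

GL-93: φ = +21.80917°, λ = -63.24111°
FT-97: φ = -19.05917°, λ = -25.71667°
Bx = cos φ₂ cos Δλ = 0.749618,  By = cos φ₂ sin Δλ = 0.575710
φₘ = atan2(sin φ₁ + sin φ₂, √((cos φ₁ + Bx)² + By²)) = 1.45213°
λₘ = λ₁ + atan2(By, cos φ₁ + Bx) = -44.30483°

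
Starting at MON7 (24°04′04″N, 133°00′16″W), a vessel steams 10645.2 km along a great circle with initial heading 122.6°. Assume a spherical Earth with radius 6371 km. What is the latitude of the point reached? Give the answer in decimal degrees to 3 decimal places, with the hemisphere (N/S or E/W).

32.020°S

MON7: φ = +24.06778°, λ = -133.00444°
δ = d/R = 10645.2/6371 = 1.670884 rad
φ₂ = arcsin(sin φ₁ cos δ + cos φ₁ sin δ cos θ)
   = arcsin(0.40782·-0.09992 + 0.91306·0.99500·-0.53877) = -32.02028°
λ₂ = λ₁ + atan2(sin θ sin δ cos φ₁, cos δ − sin φ₁ sin φ₂) = -51.64556°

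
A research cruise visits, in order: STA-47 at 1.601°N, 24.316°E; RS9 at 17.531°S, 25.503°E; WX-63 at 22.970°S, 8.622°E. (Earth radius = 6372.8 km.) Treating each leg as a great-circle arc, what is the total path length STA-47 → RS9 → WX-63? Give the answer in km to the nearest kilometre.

STA-47→RS9: c = 0.334540 rad, d = 2131.96 km
RS9→WX-63: c = 0.292011 rad, d = 1860.93 km
Total = 2131.96 + 1860.93 = 3992.88 km

3993 km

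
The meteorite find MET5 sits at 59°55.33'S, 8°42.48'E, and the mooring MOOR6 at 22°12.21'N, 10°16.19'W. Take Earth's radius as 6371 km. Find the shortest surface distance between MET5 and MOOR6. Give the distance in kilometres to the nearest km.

MET5: φ = -59.92217°, λ = +8.70800°
MOOR6: φ = +22.20350°, λ = -10.26983°
Δφ = 82.1257°,  Δλ = -18.9778°
a = sin²(Δφ/2) + cos φ₁ cos φ₂ sin²(Δλ/2) = 0.444110
c = 2·arcsin(√a) = 1.458783 rad = 83.5821°
d = R·c = 6371 × 1.458783 = 9293.9 km

9294 km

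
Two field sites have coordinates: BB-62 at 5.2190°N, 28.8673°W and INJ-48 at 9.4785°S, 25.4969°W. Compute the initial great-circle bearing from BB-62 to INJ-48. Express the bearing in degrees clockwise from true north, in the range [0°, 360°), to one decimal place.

Δλ = 3.3704°
y = sin Δλ · cos φ₂ = 0.057988
x = cos φ₁ sin φ₂ − sin φ₁ cos φ₂ cos Δλ = -0.253561
θ = atan2(y, x) = 167.1183° → 167.1183° (mod 360°)

167.1°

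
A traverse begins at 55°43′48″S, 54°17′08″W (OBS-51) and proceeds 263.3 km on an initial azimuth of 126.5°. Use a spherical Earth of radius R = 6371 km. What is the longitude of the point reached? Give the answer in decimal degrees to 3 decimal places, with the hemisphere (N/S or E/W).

OBS-51: φ = -55.73000°, λ = -54.28556°
δ = d/R = 263.3/6371 = 0.041328 rad
φ₂ = arcsin(sin φ₁ cos δ + cos φ₁ sin δ cos θ)
   = arcsin(-0.82639·0.99915 + 0.56309·0.04132·-0.59482) = -57.09011°
λ₂ = λ₁ + atan2(sin θ sin δ cos φ₁, cos δ − sin φ₁ sin φ₂) = -50.78097°

50.781°W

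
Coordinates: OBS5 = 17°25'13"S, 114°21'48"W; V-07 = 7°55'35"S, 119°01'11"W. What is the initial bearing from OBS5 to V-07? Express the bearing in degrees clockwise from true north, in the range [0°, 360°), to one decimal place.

OBS5: φ = -17.42028°, λ = -114.36333°
V-07: φ = -7.92639°, λ = -119.01972°
Δλ = -4.6564°
y = sin Δλ · cos φ₂ = -0.080404
x = cos φ₁ sin φ₂ − sin φ₁ cos φ₂ cos Δλ = 0.163964
θ = atan2(y, x) = -26.1223° → 333.8777° (mod 360°)

333.9°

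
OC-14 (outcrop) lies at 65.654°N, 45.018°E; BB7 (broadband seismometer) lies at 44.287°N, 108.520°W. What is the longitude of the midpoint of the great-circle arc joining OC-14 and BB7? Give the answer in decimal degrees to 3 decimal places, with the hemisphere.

80.610°W

Bx = cos φ₂ cos Δλ = -0.640852,  By = cos φ₂ sin Δλ = -0.318986
φₘ = atan2(sin φ₁ + sin φ₂, √((cos φ₁ + Bx)² + By²)) = 76.29552°
λₘ = λ₁ + atan2(By, cos φ₁ + Bx) = -80.60976°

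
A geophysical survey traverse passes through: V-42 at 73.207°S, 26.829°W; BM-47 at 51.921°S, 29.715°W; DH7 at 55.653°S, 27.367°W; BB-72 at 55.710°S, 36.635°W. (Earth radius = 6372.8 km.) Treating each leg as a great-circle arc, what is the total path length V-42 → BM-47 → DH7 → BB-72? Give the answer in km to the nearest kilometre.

V-42→BM-47: c = 0.372133 rad, d = 2371.53 km
BM-47→DH7: c = 0.069479 rad, d = 442.78 km
DH7→BB-72: c = 0.091135 rad, d = 580.79 km
Total = 2371.53 + 442.78 + 580.79 = 3395.09 km

3395 km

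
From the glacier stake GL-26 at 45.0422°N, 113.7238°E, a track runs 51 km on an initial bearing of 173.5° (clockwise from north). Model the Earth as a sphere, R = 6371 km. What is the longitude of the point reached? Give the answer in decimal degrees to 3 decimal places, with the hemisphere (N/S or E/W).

113.797°E

δ = d/R = 51/6371 = 0.008005 rad
φ₂ = arcsin(sin φ₁ cos δ + cos φ₁ sin δ cos θ)
   = arcsin(0.70763·0.99997 + 0.70659·0.00800·-0.99357) = 44.58647°
λ₂ = λ₁ + atan2(sin θ sin δ cos φ₁, cos δ − sin φ₁ sin φ₂) = 113.79670°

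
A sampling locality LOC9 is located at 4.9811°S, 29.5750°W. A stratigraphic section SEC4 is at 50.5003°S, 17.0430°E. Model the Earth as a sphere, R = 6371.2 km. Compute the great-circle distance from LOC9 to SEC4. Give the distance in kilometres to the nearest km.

Δφ = -45.5192°,  Δλ = 46.6180°
a = sin²(Δφ/2) + cos φ₁ cos φ₂ sin²(Δλ/2) = 0.248879
c = 2·arcsin(√a) = 1.044607 rad = 59.8516°
d = R·c = 6371.2 × 1.044607 = 6655.4 km

6655 km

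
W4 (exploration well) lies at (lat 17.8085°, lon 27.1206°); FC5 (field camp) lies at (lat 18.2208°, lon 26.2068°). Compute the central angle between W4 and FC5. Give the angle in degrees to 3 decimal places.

Δφ = 0.4123°,  Δλ = -0.9138°
a = sin²(Δφ/2) + cos φ₁ cos φ₂ sin²(Δλ/2) = 0.000070
c = 2·arcsin(√a) = 0.016787 rad = 0.9618°

0.962°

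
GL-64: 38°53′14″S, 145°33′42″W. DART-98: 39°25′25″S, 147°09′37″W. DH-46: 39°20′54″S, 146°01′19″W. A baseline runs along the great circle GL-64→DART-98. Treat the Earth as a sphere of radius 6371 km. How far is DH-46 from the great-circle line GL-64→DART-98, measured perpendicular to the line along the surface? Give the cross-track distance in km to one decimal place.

GL-64: φ = -38.88722°, λ = -145.56167°
DART-98: φ = -39.42361°, λ = -147.16028°
DH-46: φ = -39.34833°, λ = -146.02194°
δ₁₃ = central angle GL-64→DH-46 = 0.010179 rad  (haversine)
θ₁₃ = bearing GL-64→DH-46 = 217.611°,  θ₁₂ = bearing GL-64→DART-98 = 246.098°
dₓₜ = R·arcsin(sin δ₁₃ · sin(θ₁₃ − θ₁₂)) = 6371·arcsin(0.01018·sin(-28.487°)) = -30.931 km
|dₓₜ| = 30.931 km

30.9 km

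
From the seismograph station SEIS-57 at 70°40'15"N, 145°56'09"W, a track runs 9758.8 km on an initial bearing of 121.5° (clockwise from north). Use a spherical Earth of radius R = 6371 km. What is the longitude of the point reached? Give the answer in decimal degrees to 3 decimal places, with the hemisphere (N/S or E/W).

SEIS-57: φ = +70.67083°, λ = -145.93583°
δ = d/R = 9758.8/6371 = 1.531753 rad
φ₂ = arcsin(sin φ₁ cos δ + cos φ₁ sin δ cos θ)
   = arcsin(0.94363·0.03903 + 0.33099·0.99924·-0.52250) = -7.81527°
λ₂ = λ₁ + atan2(sin θ sin δ cos φ₁, cos δ − sin φ₁ sin φ₂) = -86.62170°

86.622°W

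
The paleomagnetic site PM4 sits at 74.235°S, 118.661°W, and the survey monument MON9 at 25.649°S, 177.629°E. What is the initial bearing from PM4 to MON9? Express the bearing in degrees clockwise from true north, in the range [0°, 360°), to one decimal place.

Δλ = -63.7100°
y = sin Δλ · cos φ₂ = -0.808219
x = cos φ₁ sin φ₂ − sin φ₁ cos φ₂ cos Δλ = 0.266648
θ = atan2(y, x) = -71.7412° → 288.2588° (mod 360°)

288.3°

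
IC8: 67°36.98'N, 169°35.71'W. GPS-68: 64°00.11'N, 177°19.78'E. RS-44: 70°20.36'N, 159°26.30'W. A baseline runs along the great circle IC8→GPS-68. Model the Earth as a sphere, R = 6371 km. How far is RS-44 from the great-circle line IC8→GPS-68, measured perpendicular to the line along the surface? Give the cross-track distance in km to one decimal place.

IC8: φ = +67.61633°, λ = -169.59517°
GPS-68: φ = +64.00183°, λ = +177.32967°
RS-44: φ = +70.33933°, λ = -159.43833°
δ₁₃ = central angle IC8→RS-44 = 0.079229 rad  (haversine)
θ₁₃ = bearing IC8→RS-44 = 48.559°,  θ₁₂ = bearing IC8→GPS-68 = 242.087°
dₓₜ = R·arcsin(sin δ₁₃ · sin(θ₁₃ − θ₁₂)) = 6371·arcsin(0.07915·sin(-193.528°)) = 117.958 km
|dₓₜ| = 117.958 km

118.0 km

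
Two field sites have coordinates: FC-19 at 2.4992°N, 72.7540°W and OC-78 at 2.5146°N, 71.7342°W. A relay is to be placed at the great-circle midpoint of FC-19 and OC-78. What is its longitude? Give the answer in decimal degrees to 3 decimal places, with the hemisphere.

72.244°W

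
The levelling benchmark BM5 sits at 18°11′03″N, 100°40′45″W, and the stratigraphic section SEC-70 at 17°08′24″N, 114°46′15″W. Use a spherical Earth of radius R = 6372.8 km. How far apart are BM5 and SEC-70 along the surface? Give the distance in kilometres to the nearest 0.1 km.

1497.6 km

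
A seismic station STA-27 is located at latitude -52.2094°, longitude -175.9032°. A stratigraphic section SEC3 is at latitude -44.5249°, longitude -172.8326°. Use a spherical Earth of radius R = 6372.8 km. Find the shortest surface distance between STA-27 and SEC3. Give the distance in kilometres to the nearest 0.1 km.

884.1 km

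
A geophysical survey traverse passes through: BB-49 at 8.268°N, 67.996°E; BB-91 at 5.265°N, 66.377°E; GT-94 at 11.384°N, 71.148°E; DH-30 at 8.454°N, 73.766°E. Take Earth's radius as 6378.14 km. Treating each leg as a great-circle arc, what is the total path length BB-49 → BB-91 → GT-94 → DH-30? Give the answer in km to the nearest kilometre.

BB-49→BB-91: c = 0.059449 rad, d = 379.18 km
BB-91→GT-94: c = 0.134859 rad, d = 860.15 km
GT-94→DH-30: c = 0.068121 rad, d = 434.49 km
Total = 379.18 + 860.15 + 434.49 = 1673.81 km

1674 km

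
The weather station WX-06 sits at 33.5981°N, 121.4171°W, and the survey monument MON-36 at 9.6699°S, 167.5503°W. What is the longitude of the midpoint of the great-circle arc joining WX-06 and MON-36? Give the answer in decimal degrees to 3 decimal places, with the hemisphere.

Bx = cos φ₂ cos Δλ = 0.683138,  By = cos φ₂ sin Δλ = -0.710709
φₘ = atan2(sin φ₁ + sin φ₂, √((cos φ₁ + Bx)² + By²)) = 12.96191°
λₘ = λ₁ + atan2(By, cos φ₁ + Bx) = -146.53342°

146.533°W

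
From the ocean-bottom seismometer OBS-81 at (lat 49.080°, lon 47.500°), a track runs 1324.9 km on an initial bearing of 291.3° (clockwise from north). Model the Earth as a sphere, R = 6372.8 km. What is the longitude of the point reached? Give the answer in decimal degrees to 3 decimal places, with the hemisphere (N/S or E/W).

29.281°E

δ = d/R = 1324.9/6372.8 = 0.207899 rad
φ₂ = arcsin(sin φ₁ cos δ + cos φ₁ sin δ cos θ)
   = arcsin(0.75562·0.97847 + 0.65500·0.20640·0.36325) = 52.04219°
λ₂ = λ₁ + atan2(sin θ sin δ cos φ₁, cos δ − sin φ₁ sin φ₂) = 29.28095°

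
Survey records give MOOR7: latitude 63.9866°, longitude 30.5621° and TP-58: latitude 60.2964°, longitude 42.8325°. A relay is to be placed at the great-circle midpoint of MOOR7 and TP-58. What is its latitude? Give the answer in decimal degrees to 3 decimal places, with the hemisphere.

Bx = cos φ₂ cos Δλ = 0.484193,  By = cos φ₂ sin Δλ = 0.105309
φₘ = atan2(sin φ₁ + sin φ₂, √((cos φ₁ + Bx)² + By²)) = 62.27674°
λₘ = λ₁ + atan2(By, cos φ₁ + Bx) = 37.07266°

62.277°N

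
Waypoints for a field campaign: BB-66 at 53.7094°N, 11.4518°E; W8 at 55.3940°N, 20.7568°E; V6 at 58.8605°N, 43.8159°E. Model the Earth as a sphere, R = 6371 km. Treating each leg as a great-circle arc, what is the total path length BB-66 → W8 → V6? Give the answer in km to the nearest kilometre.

BB-66→W8: c = 0.098583 rad, d = 628.07 km
W8→V6: c = 0.225400 rad, d = 1436.02 km
Total = 628.07 + 1436.02 = 2064.09 km

2064 km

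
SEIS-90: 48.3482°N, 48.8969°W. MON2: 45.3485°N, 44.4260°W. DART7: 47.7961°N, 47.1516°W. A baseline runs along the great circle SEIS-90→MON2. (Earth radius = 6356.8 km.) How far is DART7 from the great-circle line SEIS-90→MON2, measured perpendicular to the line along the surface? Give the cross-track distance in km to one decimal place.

44.5 km

δ₁₃ = central angle SEIS-90→DART7 = 0.022519 rad  (haversine)
θ₁₃ = bearing SEIS-90→DART7 = 114.683°,  θ₁₂ = bearing SEIS-90→MON2 = 132.801°
dₓₜ = R·arcsin(sin δ₁₃ · sin(θ₁₃ − θ₁₂)) = 6356.8·arcsin(0.02252·sin(-18.118°)) = -44.513 km
|dₓₜ| = 44.513 km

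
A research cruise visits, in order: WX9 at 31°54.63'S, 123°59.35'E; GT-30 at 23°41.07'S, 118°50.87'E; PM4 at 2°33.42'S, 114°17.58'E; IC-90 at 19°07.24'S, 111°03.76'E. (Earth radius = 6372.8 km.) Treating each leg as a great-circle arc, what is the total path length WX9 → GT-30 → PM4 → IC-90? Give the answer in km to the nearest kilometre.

5321 km

WX9: φ = -31.91050°, λ = +123.98917°
GT-30: φ = -23.68450°, λ = +118.84783°
PM4: φ = -2.55700°, λ = +114.29300°
IC-90: φ = -19.12067°, λ = +111.06267°
WX9→GT-30: c = 0.163990 rad, d = 1045.07 km
GT-30→PM4: c = 0.376679 rad, d = 2400.50 km
PM4→IC-90: c = 0.294306 rad, d = 1875.55 km
Total = 1045.07 + 2400.50 + 1875.55 = 5321.13 km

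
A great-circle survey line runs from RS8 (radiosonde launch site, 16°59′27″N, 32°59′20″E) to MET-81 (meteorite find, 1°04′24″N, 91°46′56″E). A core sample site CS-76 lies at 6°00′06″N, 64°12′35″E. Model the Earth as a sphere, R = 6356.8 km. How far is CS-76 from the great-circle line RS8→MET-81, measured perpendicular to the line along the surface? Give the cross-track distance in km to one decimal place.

RS8: φ = +16.99083°, λ = +32.98889°
MET-81: φ = +1.07333°, λ = +91.78222°
CS-76: φ = +6.00167°, λ = +64.20972°
δ₁₃ = central angle RS8→CS-76 = 0.566248 rad  (haversine)
θ₁₃ = bearing RS8→CS-76 = 106.074°,  θ₁₂ = bearing RS8→MET-81 = 98.871°
dₓₜ = R·arcsin(sin δ₁₃ · sin(θ₁₃ − θ₁₂)) = 6356.8·arcsin(0.53647·sin(7.203°)) = 427.921 km
|dₓₜ| = 427.921 km

427.9 km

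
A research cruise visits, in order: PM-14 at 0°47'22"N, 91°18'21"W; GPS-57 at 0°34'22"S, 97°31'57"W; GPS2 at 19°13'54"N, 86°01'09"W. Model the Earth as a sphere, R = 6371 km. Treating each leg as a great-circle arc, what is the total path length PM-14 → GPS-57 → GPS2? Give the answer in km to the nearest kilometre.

3244 km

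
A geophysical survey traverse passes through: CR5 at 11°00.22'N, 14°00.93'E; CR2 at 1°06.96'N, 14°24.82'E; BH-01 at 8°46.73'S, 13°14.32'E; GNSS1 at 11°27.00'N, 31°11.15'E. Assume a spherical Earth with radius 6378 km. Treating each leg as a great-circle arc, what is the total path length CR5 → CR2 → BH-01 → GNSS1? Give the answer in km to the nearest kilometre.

CR5: φ = +11.00367°, λ = +14.01550°
CR2: φ = +1.11600°, λ = +14.41367°
BH-01: φ = -8.77883°, λ = +13.23867°
GNSS1: φ = +11.45000°, λ = +31.18583°
CR5→CR2: c = 0.172710 rad, d = 1101.55 km
CR2→BH-01: c = 0.173902 rad, d = 1109.15 km
BH-01→GNSS1: c = 0.470841 rad, d = 3003.02 km
Total = 1101.55 + 1109.15 + 3003.02 = 5213.72 km

5214 km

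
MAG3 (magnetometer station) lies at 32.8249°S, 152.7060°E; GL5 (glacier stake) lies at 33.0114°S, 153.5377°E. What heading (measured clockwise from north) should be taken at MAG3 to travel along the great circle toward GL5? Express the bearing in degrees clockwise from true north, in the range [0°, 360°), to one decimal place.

105.2°

Δλ = 0.8317°
y = sin Δλ · cos φ₂ = 0.012172
x = cos φ₁ sin φ₂ − sin φ₁ cos φ₂ cos Δλ = -0.003303
θ = atan2(y, x) = 105.1818° → 105.1818° (mod 360°)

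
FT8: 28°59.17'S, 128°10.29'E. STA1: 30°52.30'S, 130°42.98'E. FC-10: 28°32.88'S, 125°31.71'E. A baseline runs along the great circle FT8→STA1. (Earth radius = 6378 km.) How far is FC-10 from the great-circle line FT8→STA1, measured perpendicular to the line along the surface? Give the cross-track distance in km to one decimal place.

FT8: φ = -28.98617°, λ = +128.17150°
STA1: φ = -30.87167°, λ = +130.71633°
FC-10: φ = -28.54800°, λ = +125.52850°
δ₁₃ = central angle FT8→FC-10 = 0.041152 rad  (haversine)
θ₁₃ = bearing FT8→FC-10 = 280.072°,  θ₁₂ = bearing FT8→STA1 = 131.157°
dₓₜ = R·arcsin(sin δ₁₃ · sin(θ₁₃ − θ₁₂)) = 6378·arcsin(0.04114·sin(148.915°)) = 135.487 km
|dₓₜ| = 135.487 km

135.5 km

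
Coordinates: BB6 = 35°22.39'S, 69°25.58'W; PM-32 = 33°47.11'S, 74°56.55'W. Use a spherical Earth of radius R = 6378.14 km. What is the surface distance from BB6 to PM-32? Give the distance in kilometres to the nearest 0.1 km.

535.5 km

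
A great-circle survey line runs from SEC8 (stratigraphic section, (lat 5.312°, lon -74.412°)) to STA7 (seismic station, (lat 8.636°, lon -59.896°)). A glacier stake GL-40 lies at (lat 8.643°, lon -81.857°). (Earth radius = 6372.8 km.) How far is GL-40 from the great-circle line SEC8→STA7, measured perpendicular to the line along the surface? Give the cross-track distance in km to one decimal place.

559.9 km

δ₁₃ = central angle SEC8→GL-40 = 0.141456 rad  (haversine)
θ₁₃ = bearing SEC8→GL-40 = 294.683°,  θ₁₂ = bearing SEC8→STA7 = 76.192°
dₓₜ = R·arcsin(sin δ₁₃ · sin(θ₁₃ − θ₁₂)) = 6372.8·arcsin(0.14098·sin(218.491°)) = -559.923 km
|dₓₜ| = 559.923 km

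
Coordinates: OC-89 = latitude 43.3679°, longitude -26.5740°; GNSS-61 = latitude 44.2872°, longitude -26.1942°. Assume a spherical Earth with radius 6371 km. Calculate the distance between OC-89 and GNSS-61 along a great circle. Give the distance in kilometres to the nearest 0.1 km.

106.7 km

Δφ = 0.9193°,  Δλ = 0.3798°
a = sin²(Δφ/2) + cos φ₁ cos φ₂ sin²(Δλ/2) = 0.000070
c = 2·arcsin(√a) = 0.016742 rad = 0.9593°
d = R·c = 6371 × 0.016742 = 106.7 km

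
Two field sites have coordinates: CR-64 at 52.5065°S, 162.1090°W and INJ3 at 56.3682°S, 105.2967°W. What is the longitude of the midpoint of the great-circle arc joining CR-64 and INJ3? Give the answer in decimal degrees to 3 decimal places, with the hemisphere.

Bx = cos φ₂ cos Δλ = 0.303170,  By = cos φ₂ sin Δλ = 0.463510
φₘ = atan2(sin φ₁ + sin φ₂, √((cos φ₁ + Bx)² + By²)) = -57.82733°
λₘ = λ₁ + atan2(By, cos φ₁ + Bx) = -135.16372°

135.164°W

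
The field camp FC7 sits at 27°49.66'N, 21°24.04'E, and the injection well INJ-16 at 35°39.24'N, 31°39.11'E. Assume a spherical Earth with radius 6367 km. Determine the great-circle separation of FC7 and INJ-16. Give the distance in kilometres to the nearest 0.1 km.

1300.4 km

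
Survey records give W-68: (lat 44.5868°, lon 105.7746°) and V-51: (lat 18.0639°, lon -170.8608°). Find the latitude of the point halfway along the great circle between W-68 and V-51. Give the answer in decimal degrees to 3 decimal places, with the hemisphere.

38.950°N

Bx = cos φ₂ cos Δλ = 0.109856,  By = cos φ₂ sin Δλ = 0.944343
φₘ = atan2(sin φ₁ + sin φ₂, √((cos φ₁ + Bx)² + By²)) = 38.95037°
λₘ = λ₁ + atan2(By, cos φ₁ + Bx) = 154.73528°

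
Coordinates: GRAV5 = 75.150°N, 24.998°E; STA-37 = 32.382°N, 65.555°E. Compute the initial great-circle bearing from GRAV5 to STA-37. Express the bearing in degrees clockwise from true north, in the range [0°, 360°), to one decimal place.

131.3°

Δλ = 40.5570°
y = sin Δλ · cos φ₂ = 0.549095
x = cos φ₁ sin φ₂ − sin φ₁ cos φ₂ cos Δλ = -0.482925
θ = atan2(y, x) = 131.3314° → 131.3314° (mod 360°)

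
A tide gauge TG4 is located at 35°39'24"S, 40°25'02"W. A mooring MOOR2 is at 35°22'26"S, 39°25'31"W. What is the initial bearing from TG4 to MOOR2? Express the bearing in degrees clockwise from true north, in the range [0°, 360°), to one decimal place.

TG4: φ = -35.65667°, λ = -40.41722°
MOOR2: φ = -35.37389°, λ = -39.42528°
Δλ = 0.9919°
y = sin Δλ · cos φ₂ = 0.014116
x = cos φ₁ sin φ₂ − sin φ₁ cos φ₂ cos Δλ = 0.004864
θ = atan2(y, x) = 70.9868° → 70.9868° (mod 360°)

71.0°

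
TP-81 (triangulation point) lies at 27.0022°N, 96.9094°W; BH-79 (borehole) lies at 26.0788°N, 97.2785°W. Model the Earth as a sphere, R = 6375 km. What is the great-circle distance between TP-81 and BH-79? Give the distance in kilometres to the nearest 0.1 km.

109.1 km

Δφ = -0.9234°,  Δλ = -0.3691°
a = sin²(Δφ/2) + cos φ₁ cos φ₂ sin²(Δλ/2) = 0.000073
c = 2·arcsin(√a) = 0.017116 rad = 0.9807°
d = R·c = 6375 × 0.017116 = 109.1 km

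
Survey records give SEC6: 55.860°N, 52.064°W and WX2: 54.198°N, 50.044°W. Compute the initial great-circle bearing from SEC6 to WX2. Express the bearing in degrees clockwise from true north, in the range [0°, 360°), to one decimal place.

Δλ = 2.0200°
y = sin Δλ · cos φ₂ = 0.020620
x = cos φ₁ sin φ₂ − sin φ₁ cos φ₂ cos Δλ = -0.028702
θ = atan2(y, x) = 144.3066° → 144.3066° (mod 360°)

144.3°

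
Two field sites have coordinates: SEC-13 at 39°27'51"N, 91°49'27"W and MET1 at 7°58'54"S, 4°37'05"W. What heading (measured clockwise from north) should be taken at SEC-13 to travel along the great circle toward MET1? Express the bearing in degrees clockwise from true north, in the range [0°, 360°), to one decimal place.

SEC-13: φ = +39.46417°, λ = -91.82417°
MET1: φ = -7.98167°, λ = -4.61806°
Δλ = 87.2061°
y = sin Δλ · cos φ₂ = 0.989135
x = cos φ₁ sin φ₂ − sin φ₁ cos φ₂ cos Δλ = -0.137881
θ = atan2(y, x) = 97.9356° → 97.9356° (mod 360°)

97.9°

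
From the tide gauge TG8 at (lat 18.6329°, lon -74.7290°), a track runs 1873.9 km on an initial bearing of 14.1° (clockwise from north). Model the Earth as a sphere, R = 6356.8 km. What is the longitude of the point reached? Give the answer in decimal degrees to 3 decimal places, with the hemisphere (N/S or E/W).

δ = d/R = 1873.9/6356.8 = 0.294787 rad
φ₂ = arcsin(sin φ₁ cos δ + cos φ₁ sin δ cos θ)
   = arcsin(0.31950·0.95686 + 0.94759·0.29054·0.96987) = 34.94112°
λ₂ = λ₁ + atan2(sin θ sin δ cos φ₁, cos δ − sin φ₁ sin φ₂) = -69.77575°

69.776°W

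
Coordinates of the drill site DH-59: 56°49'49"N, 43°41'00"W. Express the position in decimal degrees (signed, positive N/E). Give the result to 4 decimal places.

+56.8303°, -43.6833°

lat: 56.8303° N → +56.8303°
lon: 43.6833° W → -43.6833°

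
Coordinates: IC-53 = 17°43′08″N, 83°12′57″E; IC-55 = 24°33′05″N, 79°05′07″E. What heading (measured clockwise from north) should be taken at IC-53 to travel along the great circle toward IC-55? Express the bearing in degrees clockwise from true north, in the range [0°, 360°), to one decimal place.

331.3°

IC-53: φ = +17.71889°, λ = +83.21583°
IC-55: φ = +24.55139°, λ = +79.08528°
Δλ = -4.1306°
y = sin Δλ · cos φ₂ = -0.065517
x = cos φ₁ sin φ₂ − sin φ₁ cos φ₂ cos Δλ = 0.119686
θ = atan2(y, x) = -28.6966° → 331.3034° (mod 360°)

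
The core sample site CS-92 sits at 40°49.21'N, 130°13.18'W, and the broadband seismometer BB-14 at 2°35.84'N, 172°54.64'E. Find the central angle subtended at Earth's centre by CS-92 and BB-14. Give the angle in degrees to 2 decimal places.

CS-92: φ = +40.82017°, λ = -130.21967°
BB-14: φ = +2.59733°, λ = +172.91067°
Δφ = -38.2228°,  Δλ = -56.8697°
a = sin²(Δφ/2) + cos φ₁ cos φ₂ sin²(Δλ/2) = 0.278598
c = 2·arcsin(√a) = 1.112072 rad = 63.7171°

63.72°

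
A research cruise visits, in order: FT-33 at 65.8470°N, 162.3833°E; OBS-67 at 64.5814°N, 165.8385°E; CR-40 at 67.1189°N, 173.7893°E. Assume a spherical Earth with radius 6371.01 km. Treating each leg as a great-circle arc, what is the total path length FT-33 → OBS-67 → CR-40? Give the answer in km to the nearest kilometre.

672 km

FT-33→OBS-67: c = 0.033564 rad, d = 213.83 km
OBS-67→CR-40: c = 0.071916 rad, d = 458.18 km
Total = 213.83 + 458.18 = 672.01 km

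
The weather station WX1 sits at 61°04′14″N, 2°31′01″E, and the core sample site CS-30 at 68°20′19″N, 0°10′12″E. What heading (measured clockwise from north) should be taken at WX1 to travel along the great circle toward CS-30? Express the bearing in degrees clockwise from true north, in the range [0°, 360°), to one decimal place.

353.2°

WX1: φ = +61.07056°, λ = +2.51694°
CS-30: φ = +68.33861°, λ = +0.17000°
Δλ = -2.3469°
y = sin Δλ · cos φ₂ = -0.015116
x = cos φ₁ sin φ₂ − sin φ₁ cos φ₂ cos Δλ = 0.126783
θ = atan2(y, x) = -6.7990° → 353.2010° (mod 360°)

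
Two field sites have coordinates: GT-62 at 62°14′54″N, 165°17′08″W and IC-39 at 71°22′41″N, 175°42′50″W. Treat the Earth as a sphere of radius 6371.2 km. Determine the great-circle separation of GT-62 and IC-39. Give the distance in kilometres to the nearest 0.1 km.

1109.5 km

GT-62: φ = +62.24833°, λ = -165.28556°
IC-39: φ = +71.37806°, λ = -175.71389°
Δφ = 9.1297°,  Δλ = -10.4283°
a = sin²(Δφ/2) + cos φ₁ cos φ₂ sin²(Δλ/2) = 0.007562
c = 2·arcsin(√a) = 0.174142 rad = 9.9776°
d = R·c = 6371.2 × 0.174142 = 1109.5 km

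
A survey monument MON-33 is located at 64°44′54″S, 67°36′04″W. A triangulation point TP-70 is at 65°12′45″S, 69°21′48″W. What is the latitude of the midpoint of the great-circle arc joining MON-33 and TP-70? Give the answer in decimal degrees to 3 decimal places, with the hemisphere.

MON-33: φ = -64.74833°, λ = -67.60111°
TP-70: φ = -65.21250°, λ = -69.36333°
Bx = cos φ₂ cos Δλ = 0.419056,  By = cos φ₂ sin Δλ = -0.012893
φₘ = atan2(sin φ₁ + sin φ₂, √((cos φ₁ + Bx)² + By²)) = -64.98301°
λₘ = λ₁ + atan2(By, cos φ₁ + Bx) = -68.47457°

64.983°S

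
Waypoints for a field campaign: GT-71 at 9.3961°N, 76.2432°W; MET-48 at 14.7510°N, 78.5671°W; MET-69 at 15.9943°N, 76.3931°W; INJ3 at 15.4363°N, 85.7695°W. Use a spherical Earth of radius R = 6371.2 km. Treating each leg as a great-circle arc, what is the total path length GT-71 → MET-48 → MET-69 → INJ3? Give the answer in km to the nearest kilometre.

1923 km

GT-71→MET-48: c = 0.101522 rad, d = 646.82 km
MET-48→MET-69: c = 0.042536 rad, d = 271.01 km
MET-69→INJ3: c = 0.157819 rad, d = 1005.50 km
Total = 646.82 + 271.01 + 1005.50 = 1923.32 km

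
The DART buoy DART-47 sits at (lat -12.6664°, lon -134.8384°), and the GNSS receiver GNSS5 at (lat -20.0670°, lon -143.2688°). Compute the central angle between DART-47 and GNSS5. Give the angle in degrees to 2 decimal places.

10.96°

Δφ = -7.4006°,  Δλ = -8.4304°
a = sin²(Δφ/2) + cos φ₁ cos φ₂ sin²(Δλ/2) = 0.009116
c = 2·arcsin(√a) = 0.191250 rad = 10.9578°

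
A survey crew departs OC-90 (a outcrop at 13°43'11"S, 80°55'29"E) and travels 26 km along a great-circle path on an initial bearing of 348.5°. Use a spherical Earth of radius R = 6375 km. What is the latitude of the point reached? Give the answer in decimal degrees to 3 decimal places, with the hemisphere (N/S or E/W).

OC-90: φ = -13.71972°, λ = +80.92472°
δ = d/R = 26/6375 = 0.004078 rad
φ₂ = arcsin(sin φ₁ cos δ + cos φ₁ sin δ cos θ)
   = arcsin(-0.23717·0.99999 + 0.97147·0.00408·0.97992) = -13.49073°
λ₂ = λ₁ + atan2(sin θ sin δ cos φ₁, cos δ − sin φ₁ sin φ₂) = 80.87681°

13.491°S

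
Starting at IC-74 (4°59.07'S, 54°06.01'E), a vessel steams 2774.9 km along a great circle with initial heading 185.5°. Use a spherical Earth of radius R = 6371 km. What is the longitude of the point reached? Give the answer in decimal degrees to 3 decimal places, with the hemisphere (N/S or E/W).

51.429°E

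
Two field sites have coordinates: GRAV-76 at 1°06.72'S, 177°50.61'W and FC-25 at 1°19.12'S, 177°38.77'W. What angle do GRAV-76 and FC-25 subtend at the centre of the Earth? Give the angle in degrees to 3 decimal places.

0.286°

GRAV-76: φ = -1.11200°, λ = -177.84350°
FC-25: φ = -1.31867°, λ = -177.64617°
Δφ = -0.2067°,  Δλ = 0.1973°
a = sin²(Δφ/2) + cos φ₁ cos φ₂ sin²(Δλ/2) = 0.000006
c = 2·arcsin(√a) = 0.004987 rad = 0.2857°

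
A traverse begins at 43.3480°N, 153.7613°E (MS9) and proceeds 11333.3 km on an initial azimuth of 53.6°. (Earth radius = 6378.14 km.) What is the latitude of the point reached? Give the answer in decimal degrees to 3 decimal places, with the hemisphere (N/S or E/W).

16.375°N

δ = d/R = 11333.3/6378.14 = 1.776897 rad
φ₂ = arcsin(sin φ₁ cos δ + cos φ₁ sin δ cos θ)
   = arcsin(0.68643·-0.20464 + 0.72720·0.97884·0.59342) = 16.37520°
λ₂ = λ₁ + atan2(sin θ sin δ cos φ₁, cos δ − sin φ₁ sin φ₂) = -81.44069°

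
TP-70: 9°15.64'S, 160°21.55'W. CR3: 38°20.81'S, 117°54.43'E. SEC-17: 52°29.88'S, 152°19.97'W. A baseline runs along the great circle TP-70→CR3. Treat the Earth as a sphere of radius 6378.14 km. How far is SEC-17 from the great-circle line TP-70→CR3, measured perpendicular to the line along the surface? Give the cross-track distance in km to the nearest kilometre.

4075 km

TP-70: φ = -9.26067°, λ = -160.35917°
CR3: φ = -38.34683°, λ = +117.90717°
SEC-17: φ = -52.49800°, λ = -152.33283°
δ₁₃ = central angle TP-70→SEC-17 = 0.763187 rad  (haversine)
θ₁₃ = bearing TP-70→SEC-17 = 172.936°,  θ₁₂ = bearing TP-70→CR3 = 232.563°
dₓₜ = R·arcsin(sin δ₁₃ · sin(θ₁₃ − θ₁₂)) = 6378.14·arcsin(0.69123·sin(-59.627°)) = -4075.342 km
|dₓₜ| = 4075.342 km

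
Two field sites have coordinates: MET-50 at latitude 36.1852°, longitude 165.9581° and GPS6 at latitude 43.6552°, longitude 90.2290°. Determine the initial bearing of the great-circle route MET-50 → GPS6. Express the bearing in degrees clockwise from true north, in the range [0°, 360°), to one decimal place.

302.8°

Δλ = -75.7291°
y = sin Δλ · cos φ₂ = -0.701180
x = cos φ₁ sin φ₂ − sin φ₁ cos φ₂ cos Δλ = 0.451867
θ = atan2(y, x) = -57.2008° → 302.7992° (mod 360°)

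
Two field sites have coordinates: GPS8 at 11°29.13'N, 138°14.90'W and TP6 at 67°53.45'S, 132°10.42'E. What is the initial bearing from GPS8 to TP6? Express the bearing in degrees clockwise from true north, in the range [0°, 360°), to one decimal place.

202.5°

GPS8: φ = +11.48550°, λ = -138.24833°
TP6: φ = -67.89083°, λ = +132.17367°
Δλ = -89.5780°
y = sin Δλ · cos φ₂ = -0.376362
x = cos φ₁ sin φ₂ − sin φ₁ cos φ₂ cos Δλ = -0.908468
θ = atan2(y, x) = -157.4966° → 202.5034° (mod 360°)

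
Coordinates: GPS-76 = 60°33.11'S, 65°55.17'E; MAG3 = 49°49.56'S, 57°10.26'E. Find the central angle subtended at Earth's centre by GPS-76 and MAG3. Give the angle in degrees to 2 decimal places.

GPS-76: φ = -60.55183°, λ = +65.91950°
MAG3: φ = -49.82600°, λ = +57.17100°
Δφ = 10.7258°,  Δλ = -8.7485°
a = sin²(Δφ/2) + cos φ₁ cos φ₂ sin²(Δλ/2) = 0.010581
c = 2·arcsin(√a) = 0.206088 rad = 11.8080°

11.81°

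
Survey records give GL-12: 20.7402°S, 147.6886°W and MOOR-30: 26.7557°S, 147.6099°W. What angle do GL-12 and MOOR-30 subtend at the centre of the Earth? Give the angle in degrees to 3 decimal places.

Δφ = -6.0155°,  Δλ = 0.0787°
a = sin²(Δφ/2) + cos φ₁ cos φ₂ sin²(Δλ/2) = 0.002754
c = 2·arcsin(√a) = 0.104998 rad = 6.0159°

6.016°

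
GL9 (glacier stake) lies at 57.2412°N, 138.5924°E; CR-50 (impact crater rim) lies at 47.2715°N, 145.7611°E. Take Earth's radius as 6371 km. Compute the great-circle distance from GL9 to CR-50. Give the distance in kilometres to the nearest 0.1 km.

Δφ = -9.9697°,  Δλ = 7.1687°
a = sin²(Δφ/2) + cos φ₁ cos φ₂ sin²(Δλ/2) = 0.008985
c = 2·arcsin(√a) = 0.189867 rad = 10.8786°
d = R·c = 6371 × 0.189867 = 1209.6 km

1209.6 km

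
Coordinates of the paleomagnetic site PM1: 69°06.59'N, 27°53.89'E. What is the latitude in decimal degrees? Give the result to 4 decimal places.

69° + 6.59′/60 = 69 + 0.10983 = 69.1098°

69.1098°N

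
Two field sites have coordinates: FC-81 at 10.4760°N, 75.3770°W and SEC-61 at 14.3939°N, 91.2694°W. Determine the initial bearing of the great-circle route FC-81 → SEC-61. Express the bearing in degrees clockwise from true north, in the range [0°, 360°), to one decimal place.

Δλ = -15.8924°
y = sin Δλ · cos φ₂ = -0.265236
x = cos φ₁ sin φ₂ − sin φ₁ cos φ₂ cos Δλ = 0.075059
θ = atan2(y, x) = -74.1991° → 285.8009° (mod 360°)

285.8°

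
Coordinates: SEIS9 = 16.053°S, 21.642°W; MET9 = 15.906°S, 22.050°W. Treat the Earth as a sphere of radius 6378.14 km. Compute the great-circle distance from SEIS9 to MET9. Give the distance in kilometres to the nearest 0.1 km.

46.6 km

Δφ = 0.1470°,  Δλ = -0.4080°
a = sin²(Δφ/2) + cos φ₁ cos φ₂ sin²(Δλ/2) = 0.000013
c = 2·arcsin(√a) = 0.007311 rad = 0.4189°
d = R·c = 6378.14 × 0.007311 = 46.6 km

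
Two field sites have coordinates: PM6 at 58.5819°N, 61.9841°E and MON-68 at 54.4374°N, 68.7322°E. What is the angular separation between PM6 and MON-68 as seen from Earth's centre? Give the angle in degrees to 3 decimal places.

5.566°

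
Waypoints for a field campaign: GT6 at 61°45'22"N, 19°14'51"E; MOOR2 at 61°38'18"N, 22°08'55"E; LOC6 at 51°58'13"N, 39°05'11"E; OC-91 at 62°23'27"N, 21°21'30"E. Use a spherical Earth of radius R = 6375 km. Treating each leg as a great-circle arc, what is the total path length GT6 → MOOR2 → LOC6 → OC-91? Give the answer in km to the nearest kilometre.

GT6: φ = +61.75611°, λ = +19.24750°
MOOR2: φ = +61.63833°, λ = +22.14861°
LOC6: φ = +51.97028°, λ = +39.08639°
OC-91: φ = +62.39083°, λ = +21.35833°
GT6→MOOR2: c = 0.024093 rad, d = 153.59 km
MOOR2→LOC6: c = 0.232461 rad, d = 1481.94 km
LOC6→OC-91: c = 0.245777 rad, d = 1566.83 km
Total = 153.59 + 1481.94 + 1566.83 = 3202.36 km

3202 km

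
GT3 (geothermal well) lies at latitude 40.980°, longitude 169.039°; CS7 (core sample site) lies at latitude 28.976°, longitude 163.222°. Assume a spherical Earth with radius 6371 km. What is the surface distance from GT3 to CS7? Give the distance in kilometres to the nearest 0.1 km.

Δφ = -12.0040°,  Δλ = -5.8170°
a = sin²(Δφ/2) + cos φ₁ cos φ₂ sin²(Δλ/2) = 0.012634
c = 2·arcsin(√a) = 0.225277 rad = 12.9074°
d = R·c = 6371 × 0.225277 = 1435.2 km

1435.2 km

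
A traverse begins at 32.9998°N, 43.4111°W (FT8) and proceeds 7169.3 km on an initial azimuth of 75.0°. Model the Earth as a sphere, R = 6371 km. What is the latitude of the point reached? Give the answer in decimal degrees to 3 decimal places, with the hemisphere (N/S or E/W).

25.503°N

δ = d/R = 7169.3/6371 = 1.125302 rad
φ₂ = arcsin(sin φ₁ cos δ + cos φ₁ sin δ cos θ)
   = arcsin(0.54464·0.43090 + 0.83867·0.90240·0.25882) = 25.50337°
λ₂ = λ₁ + atan2(sin θ sin δ cos φ₁, cos δ − sin φ₁ sin φ₂) = 31.55055°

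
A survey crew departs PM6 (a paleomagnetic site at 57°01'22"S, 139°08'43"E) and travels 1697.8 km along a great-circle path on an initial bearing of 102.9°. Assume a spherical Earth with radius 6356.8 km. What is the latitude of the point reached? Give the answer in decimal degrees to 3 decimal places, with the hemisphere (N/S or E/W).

57.269°S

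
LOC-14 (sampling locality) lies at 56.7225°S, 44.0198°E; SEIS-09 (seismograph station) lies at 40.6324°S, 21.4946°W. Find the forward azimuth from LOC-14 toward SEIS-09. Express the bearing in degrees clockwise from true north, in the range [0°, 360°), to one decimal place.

Δλ = -65.5144°
y = sin Δλ · cos φ₂ = -0.690652
x = cos φ₁ sin φ₂ − sin φ₁ cos φ₂ cos Δλ = -0.094350
θ = atan2(y, x) = -97.7791° → 262.2209° (mod 360°)

262.2°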